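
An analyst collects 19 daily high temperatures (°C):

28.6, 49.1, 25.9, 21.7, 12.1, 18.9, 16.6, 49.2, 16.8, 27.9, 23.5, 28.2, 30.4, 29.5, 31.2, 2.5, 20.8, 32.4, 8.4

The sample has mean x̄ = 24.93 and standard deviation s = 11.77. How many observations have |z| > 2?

Cutoffs: x̄ ± 2s = [1.39, 48.47].
Outside the cutoffs: 49.1, 49.2.

2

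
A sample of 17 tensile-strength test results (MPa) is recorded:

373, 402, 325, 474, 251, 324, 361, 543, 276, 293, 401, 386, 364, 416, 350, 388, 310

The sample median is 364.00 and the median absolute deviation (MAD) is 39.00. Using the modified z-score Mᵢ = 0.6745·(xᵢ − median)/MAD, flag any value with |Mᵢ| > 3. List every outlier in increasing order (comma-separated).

|Mᵢ| > 3 ⇔ |xᵢ − 364.00| > 3·39.00/0.6745 = 173.46.
So outliers lie outside [190.54, 537.46].
543: M = 3.10 → outlier.

543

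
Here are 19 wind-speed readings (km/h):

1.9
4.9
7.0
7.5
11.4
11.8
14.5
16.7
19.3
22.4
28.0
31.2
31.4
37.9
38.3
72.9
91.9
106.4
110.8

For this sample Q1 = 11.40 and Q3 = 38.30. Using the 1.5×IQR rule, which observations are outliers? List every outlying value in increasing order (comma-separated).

IQR = Q3 − Q1 = 38.30 − 11.40 = 26.90.
Lower fence = Q1 − 1.5·IQR = 11.40 − 40.35 = -28.95.
Upper fence = Q3 + 1.5·IQR = 38.30 + 40.35 = 78.65.
91.9 > 78.65 → outlier.
106.4 > 78.65 → outlier.
110.8 > 78.65 → outlier.
All remaining values lie within [-28.95, 78.65].

91.9, 106.4, 110.8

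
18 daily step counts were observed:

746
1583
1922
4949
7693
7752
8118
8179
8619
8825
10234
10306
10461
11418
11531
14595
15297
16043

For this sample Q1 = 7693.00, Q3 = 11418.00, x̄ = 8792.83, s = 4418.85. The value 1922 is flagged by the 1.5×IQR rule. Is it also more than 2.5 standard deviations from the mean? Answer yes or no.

z = (1922 − 8792.83) / 4418.85 = -1.55.
|z| = 1.55 ≤ 2.5.

no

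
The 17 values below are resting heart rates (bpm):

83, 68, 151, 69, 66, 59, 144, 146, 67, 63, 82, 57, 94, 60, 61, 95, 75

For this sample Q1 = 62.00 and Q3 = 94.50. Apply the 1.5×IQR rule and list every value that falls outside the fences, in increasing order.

144, 146, 151

IQR = Q3 − Q1 = 94.50 − 62.00 = 32.50.
Lower fence = Q1 − 1.5·IQR = 62.00 − 48.75 = 13.25.
Upper fence = Q3 + 1.5·IQR = 94.50 + 48.75 = 143.25.
144 > 143.25 → outlier.
146 > 143.25 → outlier.
151 > 143.25 → outlier.
All remaining values lie within [13.25, 143.25].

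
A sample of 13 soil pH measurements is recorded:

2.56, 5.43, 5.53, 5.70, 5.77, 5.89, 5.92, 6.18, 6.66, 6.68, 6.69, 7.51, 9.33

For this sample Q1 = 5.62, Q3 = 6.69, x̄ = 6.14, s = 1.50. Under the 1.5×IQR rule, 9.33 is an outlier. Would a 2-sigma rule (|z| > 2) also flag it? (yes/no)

yes

z = (9.33 − 6.14) / 1.50 = 2.13.
|z| = 2.13 > 2.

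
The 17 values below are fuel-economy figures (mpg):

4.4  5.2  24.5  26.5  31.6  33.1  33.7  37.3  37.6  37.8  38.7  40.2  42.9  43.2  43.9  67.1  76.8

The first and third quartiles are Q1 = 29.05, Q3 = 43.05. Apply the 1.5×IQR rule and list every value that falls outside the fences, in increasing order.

4.4, 5.2, 67.1, 76.8

IQR = Q3 − Q1 = 43.05 − 29.05 = 14.00.
Lower fence = Q1 − 1.5·IQR = 29.05 − 21.00 = 8.05.
Upper fence = Q3 + 1.5·IQR = 43.05 + 21.00 = 64.05.
4.4 < 8.05 → outlier.
5.2 < 8.05 → outlier.
67.1 > 64.05 → outlier.
76.8 > 64.05 → outlier.
All remaining values lie within [8.05, 64.05].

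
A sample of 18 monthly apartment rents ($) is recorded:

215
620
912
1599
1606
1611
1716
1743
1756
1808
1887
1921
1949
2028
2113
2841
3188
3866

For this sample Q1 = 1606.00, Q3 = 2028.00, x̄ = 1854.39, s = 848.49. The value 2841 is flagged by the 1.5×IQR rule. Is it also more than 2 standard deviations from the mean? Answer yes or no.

no

z = (2841 − 1854.39) / 848.49 = 1.16.
|z| = 1.16 ≤ 2.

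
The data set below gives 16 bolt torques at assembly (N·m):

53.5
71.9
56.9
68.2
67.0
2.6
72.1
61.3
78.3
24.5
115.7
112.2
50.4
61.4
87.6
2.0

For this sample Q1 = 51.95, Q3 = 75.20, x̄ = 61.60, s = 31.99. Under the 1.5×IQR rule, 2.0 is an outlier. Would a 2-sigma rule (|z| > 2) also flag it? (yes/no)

z = (2.0 − 61.60) / 31.99 = -1.86.
|z| = 1.86 ≤ 2.

no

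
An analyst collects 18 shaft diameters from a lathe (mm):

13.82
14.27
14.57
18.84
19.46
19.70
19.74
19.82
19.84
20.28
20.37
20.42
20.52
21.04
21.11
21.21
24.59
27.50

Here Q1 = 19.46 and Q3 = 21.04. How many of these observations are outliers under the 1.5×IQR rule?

IQR = 1.58; fences at 19.46 − 2.37 = 17.09 and 21.04 + 2.37 = 23.41.
Outside the cutoffs: 13.82, 14.27, 14.57, 24.59, 27.50.

5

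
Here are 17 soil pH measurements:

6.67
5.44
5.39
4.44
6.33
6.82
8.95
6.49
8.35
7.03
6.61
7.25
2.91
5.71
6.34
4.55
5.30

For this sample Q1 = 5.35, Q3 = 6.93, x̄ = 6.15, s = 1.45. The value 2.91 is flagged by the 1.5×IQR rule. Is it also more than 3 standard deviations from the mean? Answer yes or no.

z = (2.91 − 6.15) / 1.45 = -2.23.
|z| = 2.23 ≤ 3.

no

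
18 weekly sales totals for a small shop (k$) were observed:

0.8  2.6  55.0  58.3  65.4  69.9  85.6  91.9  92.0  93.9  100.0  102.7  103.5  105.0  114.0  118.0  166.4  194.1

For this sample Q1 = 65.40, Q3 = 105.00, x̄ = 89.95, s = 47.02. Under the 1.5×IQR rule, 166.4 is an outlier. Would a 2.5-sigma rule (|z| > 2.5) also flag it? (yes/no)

no

z = (166.4 − 89.95) / 47.02 = 1.63.
|z| = 1.63 ≤ 2.5.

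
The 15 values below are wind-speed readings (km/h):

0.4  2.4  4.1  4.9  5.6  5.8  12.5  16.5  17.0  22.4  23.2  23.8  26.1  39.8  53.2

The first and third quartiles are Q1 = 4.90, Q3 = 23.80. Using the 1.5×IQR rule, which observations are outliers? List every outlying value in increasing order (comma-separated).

IQR = Q3 − Q1 = 23.80 − 4.90 = 18.90.
Lower fence = Q1 − 1.5·IQR = 4.90 − 28.35 = -23.45.
Upper fence = Q3 + 1.5·IQR = 23.80 + 28.35 = 52.15.
53.2 > 52.15 → outlier.
All remaining values lie within [-23.45, 52.15].

53.2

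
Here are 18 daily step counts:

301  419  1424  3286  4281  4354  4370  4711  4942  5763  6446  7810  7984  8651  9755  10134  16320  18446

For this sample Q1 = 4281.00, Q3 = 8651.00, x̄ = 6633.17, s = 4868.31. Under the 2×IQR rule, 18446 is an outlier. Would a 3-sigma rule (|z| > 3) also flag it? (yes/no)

no

z = (18446 − 6633.17) / 4868.31 = 2.43.
|z| = 2.43 ≤ 3.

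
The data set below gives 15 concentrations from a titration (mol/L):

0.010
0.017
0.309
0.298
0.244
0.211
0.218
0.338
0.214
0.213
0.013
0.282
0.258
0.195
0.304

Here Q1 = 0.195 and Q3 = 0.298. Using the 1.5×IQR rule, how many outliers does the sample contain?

IQR = 0.103; fences at 0.195 − 0.1545 = 0.0405 and 0.298 + 0.1545 = 0.4525.
Outside the cutoffs: 0.010, 0.013, 0.017.

3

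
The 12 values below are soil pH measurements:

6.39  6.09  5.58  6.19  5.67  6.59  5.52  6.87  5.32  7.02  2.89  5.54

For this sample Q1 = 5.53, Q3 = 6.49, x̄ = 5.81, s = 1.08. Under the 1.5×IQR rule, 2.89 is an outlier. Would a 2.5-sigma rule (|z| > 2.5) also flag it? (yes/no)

z = (2.89 − 5.81) / 1.08 = -2.70.
|z| = 2.70 > 2.5.

yes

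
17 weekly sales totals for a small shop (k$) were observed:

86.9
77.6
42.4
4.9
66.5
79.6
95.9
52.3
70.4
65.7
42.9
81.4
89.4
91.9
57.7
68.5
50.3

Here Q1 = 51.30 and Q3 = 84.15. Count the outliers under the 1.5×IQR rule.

0

IQR = 32.85; fences at 51.30 − 49.275 = 2.025 and 84.15 + 49.275 = 133.425.
Every value lies within the cutoffs.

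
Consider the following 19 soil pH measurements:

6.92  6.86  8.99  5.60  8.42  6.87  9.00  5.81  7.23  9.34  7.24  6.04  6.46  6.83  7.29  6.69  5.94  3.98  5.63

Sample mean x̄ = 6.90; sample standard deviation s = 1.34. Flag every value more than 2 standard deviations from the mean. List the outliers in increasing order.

3.98

Cutoffs at x̄ ± 2s: 6.90 ± 2·1.34 = [4.22, 9.58].
3.98: z = -2.18, |z| > 2 → outlier.
Every other value lies within [4.22, 9.58].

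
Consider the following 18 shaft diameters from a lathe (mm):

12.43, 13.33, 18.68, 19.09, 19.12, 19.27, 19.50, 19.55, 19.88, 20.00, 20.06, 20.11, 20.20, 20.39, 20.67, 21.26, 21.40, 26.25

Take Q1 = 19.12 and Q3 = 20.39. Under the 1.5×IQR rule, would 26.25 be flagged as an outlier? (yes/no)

IQR = Q3 − Q1 = 20.39 − 19.12 = 1.27.
Lower fence = Q1 − 1.5·IQR = 19.12 − 1.905 = 17.215.
Upper fence = Q3 + 1.5·IQR = 20.39 + 1.905 = 22.295.
26.25 lies above the upper fence.

yes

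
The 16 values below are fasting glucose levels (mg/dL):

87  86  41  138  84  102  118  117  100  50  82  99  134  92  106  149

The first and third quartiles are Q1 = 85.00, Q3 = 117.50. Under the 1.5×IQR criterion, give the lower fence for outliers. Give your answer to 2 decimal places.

IQR = Q3 − Q1 = 117.50 − 85.00 = 32.50.
Lower fence = Q1 − 1.5·IQR = 85.00 − 48.75 = 36.25.
Upper fence = Q3 + 1.5·IQR = 117.50 + 48.75 = 166.25.

36.25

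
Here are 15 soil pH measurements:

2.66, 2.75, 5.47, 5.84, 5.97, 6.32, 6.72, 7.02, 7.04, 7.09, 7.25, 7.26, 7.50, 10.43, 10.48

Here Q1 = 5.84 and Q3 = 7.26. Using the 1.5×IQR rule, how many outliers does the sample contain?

IQR = 1.42; fences at 5.84 − 2.13 = 3.71 and 7.26 + 2.13 = 9.39.
Outside the cutoffs: 2.66, 2.75, 10.43, 10.48.

4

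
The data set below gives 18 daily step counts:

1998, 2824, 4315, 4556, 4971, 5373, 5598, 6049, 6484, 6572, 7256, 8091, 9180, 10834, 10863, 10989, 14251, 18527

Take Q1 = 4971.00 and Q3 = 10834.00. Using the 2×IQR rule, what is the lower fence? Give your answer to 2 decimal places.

-6755.00

IQR = Q3 − Q1 = 10834.00 − 4971.00 = 5863.00.
Lower fence = Q1 − 2·IQR = 4971.00 − 11726.00 = -6755.00.
Upper fence = Q3 + 2·IQR = 10834.00 + 11726.00 = 22560.00.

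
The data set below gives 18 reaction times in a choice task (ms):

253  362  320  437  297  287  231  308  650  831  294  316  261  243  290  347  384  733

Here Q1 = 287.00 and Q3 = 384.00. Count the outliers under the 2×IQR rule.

IQR = 97.00; fences at 287.00 − 194.00 = 93.00 and 384.00 + 194.00 = 578.00.
Outside the cutoffs: 650, 733, 831.

3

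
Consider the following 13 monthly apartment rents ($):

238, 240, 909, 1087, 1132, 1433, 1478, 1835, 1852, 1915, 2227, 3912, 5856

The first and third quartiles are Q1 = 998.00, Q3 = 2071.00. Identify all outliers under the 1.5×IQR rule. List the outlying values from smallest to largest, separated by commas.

IQR = Q3 − Q1 = 2071.00 − 998.00 = 1073.00.
Lower fence = Q1 − 1.5·IQR = 998.00 − 1609.50 = -611.50.
Upper fence = Q3 + 1.5·IQR = 2071.00 + 1609.50 = 3680.50.
3912 > 3680.50 → outlier.
5856 > 3680.50 → outlier.
All remaining values lie within [-611.50, 3680.50].

3912, 5856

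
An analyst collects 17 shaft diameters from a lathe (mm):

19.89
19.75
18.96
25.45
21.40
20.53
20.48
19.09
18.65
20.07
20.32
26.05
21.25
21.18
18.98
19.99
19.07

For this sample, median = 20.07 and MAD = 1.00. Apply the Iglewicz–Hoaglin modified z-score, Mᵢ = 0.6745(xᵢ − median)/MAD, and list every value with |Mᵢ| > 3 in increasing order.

|Mᵢ| > 3 ⇔ |xᵢ − 20.07| > 3·1.00/0.6745 = 4.45.
So outliers lie outside [15.62, 24.52].
25.45: M = 3.63 → outlier.
26.05: M = 4.03 → outlier.

25.45, 26.05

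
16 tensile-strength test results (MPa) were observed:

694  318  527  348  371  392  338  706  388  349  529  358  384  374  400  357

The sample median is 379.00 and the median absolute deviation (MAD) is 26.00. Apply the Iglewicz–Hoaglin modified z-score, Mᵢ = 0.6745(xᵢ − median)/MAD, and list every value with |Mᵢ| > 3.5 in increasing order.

|Mᵢ| > 3.5 ⇔ |xᵢ − 379.00| > 3.5·26.00/0.6745 = 134.91.
So outliers lie outside [244.09, 513.91].
527: M = 3.84 → outlier.
529: M = 3.89 → outlier.
694: M = 8.17 → outlier.
706: M = 8.48 → outlier.

527, 529, 694, 706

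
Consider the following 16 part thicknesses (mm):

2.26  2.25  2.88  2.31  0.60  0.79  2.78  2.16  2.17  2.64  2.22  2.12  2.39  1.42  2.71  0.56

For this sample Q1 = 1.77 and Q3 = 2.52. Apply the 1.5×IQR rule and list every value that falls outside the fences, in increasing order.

0.56, 0.60

IQR = Q3 − Q1 = 2.52 − 1.77 = 0.75.
Lower fence = Q1 − 1.5·IQR = 1.77 − 1.125 = 0.645.
Upper fence = Q3 + 1.5·IQR = 2.52 + 1.125 = 3.645.
0.56 < 0.645 → outlier.
0.60 < 0.645 → outlier.
All remaining values lie within [0.645, 3.645].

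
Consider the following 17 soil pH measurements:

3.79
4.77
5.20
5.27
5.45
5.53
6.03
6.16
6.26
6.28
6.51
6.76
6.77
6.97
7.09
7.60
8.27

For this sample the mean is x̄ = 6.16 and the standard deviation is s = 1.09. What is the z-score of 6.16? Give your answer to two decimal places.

z = (6.16 − 6.16) / 1.09 = 0.00.

0.00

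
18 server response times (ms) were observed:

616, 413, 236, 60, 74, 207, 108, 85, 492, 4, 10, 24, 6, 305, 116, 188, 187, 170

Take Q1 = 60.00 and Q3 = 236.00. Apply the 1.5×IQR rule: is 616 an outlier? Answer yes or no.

yes

IQR = Q3 − Q1 = 236.00 − 60.00 = 176.00.
Lower fence = Q1 − 1.5·IQR = 60.00 − 264.00 = -204.00.
Upper fence = Q3 + 1.5·IQR = 236.00 + 264.00 = 500.00.
616 lies above the upper fence.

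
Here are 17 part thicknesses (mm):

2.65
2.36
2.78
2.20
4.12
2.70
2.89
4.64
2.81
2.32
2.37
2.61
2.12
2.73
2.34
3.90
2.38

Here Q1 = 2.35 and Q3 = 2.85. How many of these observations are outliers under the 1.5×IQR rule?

3

IQR = 0.50; fences at 2.35 − 0.75 = 1.60 and 2.85 + 0.75 = 3.60.
Outside the cutoffs: 3.90, 4.12, 4.64.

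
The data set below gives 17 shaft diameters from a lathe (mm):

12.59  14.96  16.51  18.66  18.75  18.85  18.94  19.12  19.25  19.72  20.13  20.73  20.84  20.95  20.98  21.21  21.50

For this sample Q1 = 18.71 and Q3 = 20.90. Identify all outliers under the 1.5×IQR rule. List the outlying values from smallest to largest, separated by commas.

12.59, 14.96

IQR = Q3 − Q1 = 20.90 − 18.71 = 2.19.
Lower fence = Q1 − 1.5·IQR = 18.71 − 3.285 = 15.425.
Upper fence = Q3 + 1.5·IQR = 20.90 + 3.285 = 24.185.
12.59 < 15.425 → outlier.
14.96 < 15.425 → outlier.
All remaining values lie within [15.425, 24.185].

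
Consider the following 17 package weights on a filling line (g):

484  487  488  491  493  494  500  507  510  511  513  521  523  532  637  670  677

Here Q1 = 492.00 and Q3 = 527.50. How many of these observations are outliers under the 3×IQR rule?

IQR = 35.50; fences at 492.00 − 106.50 = 385.50 and 527.50 + 106.50 = 634.00.
Outside the cutoffs: 637, 670, 677.

3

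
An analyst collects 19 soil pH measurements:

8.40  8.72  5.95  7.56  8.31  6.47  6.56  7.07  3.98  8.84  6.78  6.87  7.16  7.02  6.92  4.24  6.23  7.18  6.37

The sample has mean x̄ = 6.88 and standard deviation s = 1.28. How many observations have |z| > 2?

2

Cutoffs: x̄ ± 2s = [4.32, 9.44].
Outside the cutoffs: 3.98, 4.24.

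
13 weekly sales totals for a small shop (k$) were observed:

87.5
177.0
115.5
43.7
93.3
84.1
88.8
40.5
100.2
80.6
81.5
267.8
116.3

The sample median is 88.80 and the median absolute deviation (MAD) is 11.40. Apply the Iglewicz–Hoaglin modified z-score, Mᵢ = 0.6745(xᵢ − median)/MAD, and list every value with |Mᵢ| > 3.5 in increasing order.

|Mᵢ| > 3.5 ⇔ |xᵢ − 88.80| > 3.5·11.40/0.6745 = 59.15.
So outliers lie outside [29.65, 147.95].
177.0: M = 5.22 → outlier.
267.8: M = 10.59 → outlier.

177.0, 267.8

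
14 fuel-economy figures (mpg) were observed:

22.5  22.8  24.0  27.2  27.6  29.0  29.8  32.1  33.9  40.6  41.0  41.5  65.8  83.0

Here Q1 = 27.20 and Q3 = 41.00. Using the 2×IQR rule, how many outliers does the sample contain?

1

IQR = 13.80; fences at 27.20 − 27.60 = -0.40 and 41.00 + 27.60 = 68.60.
Outside the cutoffs: 83.0.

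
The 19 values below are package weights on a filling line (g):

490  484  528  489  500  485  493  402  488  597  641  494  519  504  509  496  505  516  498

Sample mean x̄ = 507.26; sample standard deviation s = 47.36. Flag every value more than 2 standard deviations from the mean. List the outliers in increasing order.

402, 641

Cutoffs at x̄ ± 2s: 507.26 ± 2·47.36 = [412.54, 601.98].
402: z = -2.22, |z| > 2 → outlier.
641: z = 2.82, |z| > 2 → outlier.
Every other value lies within [412.54, 601.98].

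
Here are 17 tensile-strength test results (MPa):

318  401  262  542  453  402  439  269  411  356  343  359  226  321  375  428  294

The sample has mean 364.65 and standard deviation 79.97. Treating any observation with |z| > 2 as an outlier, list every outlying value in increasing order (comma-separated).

542

Cutoffs at x̄ ± 2s: 364.65 ± 2·79.97 = [204.71, 524.59].
542: z = 2.22, |z| > 2 → outlier.
Every other value lies within [204.71, 524.59].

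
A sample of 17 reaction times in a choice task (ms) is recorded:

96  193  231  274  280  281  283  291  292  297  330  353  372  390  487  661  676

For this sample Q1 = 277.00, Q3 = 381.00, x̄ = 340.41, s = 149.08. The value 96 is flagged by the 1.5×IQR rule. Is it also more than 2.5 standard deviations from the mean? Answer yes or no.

z = (96 − 340.41) / 149.08 = -1.64.
|z| = 1.64 ≤ 2.5.

no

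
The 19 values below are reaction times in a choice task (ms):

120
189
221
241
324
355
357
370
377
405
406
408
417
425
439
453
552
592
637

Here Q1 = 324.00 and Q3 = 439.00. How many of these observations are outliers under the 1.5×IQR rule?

IQR = 115.00; fences at 324.00 − 172.50 = 151.50 and 439.00 + 172.50 = 611.50.
Outside the cutoffs: 120, 637.

2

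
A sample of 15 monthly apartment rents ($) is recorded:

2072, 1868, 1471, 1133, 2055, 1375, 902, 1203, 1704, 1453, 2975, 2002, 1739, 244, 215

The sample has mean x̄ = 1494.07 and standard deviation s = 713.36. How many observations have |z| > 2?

1

Cutoffs: x̄ ± 2s = [67.35, 2920.79].
Outside the cutoffs: 2975.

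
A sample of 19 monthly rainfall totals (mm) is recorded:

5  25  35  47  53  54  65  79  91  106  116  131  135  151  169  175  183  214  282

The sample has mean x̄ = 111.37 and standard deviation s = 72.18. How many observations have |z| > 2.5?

0

Cutoffs: x̄ ± 2.5s = [-69.08, 291.82].
Every value lies within the cutoffs.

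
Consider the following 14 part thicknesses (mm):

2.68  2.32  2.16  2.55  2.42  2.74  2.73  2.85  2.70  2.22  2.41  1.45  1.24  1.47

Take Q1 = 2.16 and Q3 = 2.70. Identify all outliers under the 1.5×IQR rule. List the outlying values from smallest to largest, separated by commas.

IQR = Q3 − Q1 = 2.70 − 2.16 = 0.54.
Lower fence = Q1 − 1.5·IQR = 2.16 − 0.81 = 1.35.
Upper fence = Q3 + 1.5·IQR = 2.70 + 0.81 = 3.51.
1.24 < 1.35 → outlier.
All remaining values lie within [1.35, 3.51].

1.24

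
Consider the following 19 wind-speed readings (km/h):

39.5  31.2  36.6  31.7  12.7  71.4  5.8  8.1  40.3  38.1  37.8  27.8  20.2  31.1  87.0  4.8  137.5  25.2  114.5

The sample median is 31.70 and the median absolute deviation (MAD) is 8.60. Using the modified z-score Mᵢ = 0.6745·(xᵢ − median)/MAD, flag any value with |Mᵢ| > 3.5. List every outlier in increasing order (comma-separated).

87.0, 114.5, 137.5

|Mᵢ| > 3.5 ⇔ |xᵢ − 31.70| > 3.5·8.60/0.6745 = 44.63.
So outliers lie outside [-12.93, 76.33].
87.0: M = 4.34 → outlier.
114.5: M = 6.49 → outlier.
137.5: M = 8.30 → outlier.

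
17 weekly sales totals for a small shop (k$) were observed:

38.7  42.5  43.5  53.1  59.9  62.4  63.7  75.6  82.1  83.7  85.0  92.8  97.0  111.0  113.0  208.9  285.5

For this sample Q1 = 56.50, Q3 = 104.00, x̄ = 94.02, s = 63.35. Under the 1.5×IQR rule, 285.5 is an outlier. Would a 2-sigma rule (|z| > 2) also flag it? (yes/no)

yes

z = (285.5 − 94.02) / 63.35 = 3.02.
|z| = 3.02 > 2.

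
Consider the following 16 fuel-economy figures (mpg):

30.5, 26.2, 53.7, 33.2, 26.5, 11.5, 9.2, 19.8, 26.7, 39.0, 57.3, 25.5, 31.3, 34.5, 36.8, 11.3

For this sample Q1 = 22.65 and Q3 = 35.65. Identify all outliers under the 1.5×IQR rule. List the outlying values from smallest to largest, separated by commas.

57.3

IQR = Q3 − Q1 = 35.65 − 22.65 = 13.00.
Lower fence = Q1 − 1.5·IQR = 22.65 − 19.50 = 3.15.
Upper fence = Q3 + 1.5·IQR = 35.65 + 19.50 = 55.15.
57.3 > 55.15 → outlier.
All remaining values lie within [3.15, 55.15].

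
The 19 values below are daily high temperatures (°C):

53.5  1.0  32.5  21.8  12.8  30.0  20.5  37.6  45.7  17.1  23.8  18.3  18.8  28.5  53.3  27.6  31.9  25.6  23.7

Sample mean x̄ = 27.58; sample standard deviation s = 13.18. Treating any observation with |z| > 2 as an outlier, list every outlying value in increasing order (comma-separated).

Cutoffs at x̄ ± 2s: 27.58 ± 2·13.18 = [1.22, 53.94].
1.0: z = -2.02, |z| > 2 → outlier.
Every other value lies within [1.22, 53.94].

1.0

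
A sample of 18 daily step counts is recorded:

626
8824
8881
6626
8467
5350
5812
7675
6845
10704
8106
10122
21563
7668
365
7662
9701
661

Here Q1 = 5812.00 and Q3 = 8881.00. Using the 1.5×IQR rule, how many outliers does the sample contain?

IQR = 3069.00; fences at 5812.00 − 4603.50 = 1208.50 and 8881.00 + 4603.50 = 13484.50.
Outside the cutoffs: 365, 626, 661, 21563.

4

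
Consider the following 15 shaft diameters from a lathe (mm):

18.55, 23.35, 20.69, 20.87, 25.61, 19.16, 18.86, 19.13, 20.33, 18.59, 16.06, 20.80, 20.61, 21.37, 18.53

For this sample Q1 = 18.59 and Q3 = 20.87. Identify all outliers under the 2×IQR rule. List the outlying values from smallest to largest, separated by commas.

IQR = Q3 − Q1 = 20.87 − 18.59 = 2.28.
Lower fence = Q1 − 2·IQR = 18.59 − 4.56 = 14.03.
Upper fence = Q3 + 2·IQR = 20.87 + 4.56 = 25.43.
25.61 > 25.43 → outlier.
All remaining values lie within [14.03, 25.43].

25.61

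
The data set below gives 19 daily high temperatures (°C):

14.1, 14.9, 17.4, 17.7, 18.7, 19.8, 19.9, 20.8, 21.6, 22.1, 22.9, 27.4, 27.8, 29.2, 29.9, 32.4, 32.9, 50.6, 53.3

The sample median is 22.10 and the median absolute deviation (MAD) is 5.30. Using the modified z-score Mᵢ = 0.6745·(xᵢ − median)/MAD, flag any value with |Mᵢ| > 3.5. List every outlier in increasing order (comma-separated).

|Mᵢ| > 3.5 ⇔ |xᵢ − 22.10| > 3.5·5.30/0.6745 = 27.50.
So outliers lie outside [-5.40, 49.60].
50.6: M = 3.63 → outlier.
53.3: M = 3.97 → outlier.

50.6, 53.3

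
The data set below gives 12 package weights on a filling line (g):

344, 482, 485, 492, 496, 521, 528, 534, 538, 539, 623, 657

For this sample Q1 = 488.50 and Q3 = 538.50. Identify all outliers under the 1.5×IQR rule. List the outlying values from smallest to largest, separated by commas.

IQR = Q3 − Q1 = 538.50 − 488.50 = 50.00.
Lower fence = Q1 − 1.5·IQR = 488.50 − 75.00 = 413.50.
Upper fence = Q3 + 1.5·IQR = 538.50 + 75.00 = 613.50.
344 < 413.50 → outlier.
623 > 613.50 → outlier.
657 > 613.50 → outlier.
All remaining values lie within [413.50, 613.50].

344, 623, 657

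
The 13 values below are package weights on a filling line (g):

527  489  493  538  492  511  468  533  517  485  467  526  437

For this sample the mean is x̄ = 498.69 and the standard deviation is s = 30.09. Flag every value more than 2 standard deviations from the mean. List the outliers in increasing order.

437

Cutoffs at x̄ ± 2s: 498.69 ± 2·30.09 = [438.51, 558.87].
437: z = -2.05, |z| > 2 → outlier.
Every other value lies within [438.51, 558.87].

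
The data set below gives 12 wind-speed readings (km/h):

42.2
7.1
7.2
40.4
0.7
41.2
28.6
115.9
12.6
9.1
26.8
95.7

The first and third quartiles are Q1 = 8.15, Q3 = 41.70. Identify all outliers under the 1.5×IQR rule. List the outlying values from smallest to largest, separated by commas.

95.7, 115.9

IQR = Q3 − Q1 = 41.70 − 8.15 = 33.55.
Lower fence = Q1 − 1.5·IQR = 8.15 − 50.325 = -42.175.
Upper fence = Q3 + 1.5·IQR = 41.70 + 50.325 = 92.025.
95.7 > 92.025 → outlier.
115.9 > 92.025 → outlier.
All remaining values lie within [-42.175, 92.025].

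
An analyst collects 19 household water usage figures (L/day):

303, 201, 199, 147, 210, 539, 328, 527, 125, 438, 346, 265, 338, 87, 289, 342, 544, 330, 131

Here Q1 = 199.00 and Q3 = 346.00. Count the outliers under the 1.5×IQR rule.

0

IQR = 147.00; fences at 199.00 − 220.50 = -21.50 and 346.00 + 220.50 = 566.50.
Every value lies within the cutoffs.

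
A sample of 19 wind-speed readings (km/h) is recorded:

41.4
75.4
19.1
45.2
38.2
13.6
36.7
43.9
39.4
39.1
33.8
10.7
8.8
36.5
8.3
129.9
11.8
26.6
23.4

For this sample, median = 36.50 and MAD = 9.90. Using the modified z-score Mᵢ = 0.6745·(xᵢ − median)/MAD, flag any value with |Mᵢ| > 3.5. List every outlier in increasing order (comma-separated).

|Mᵢ| > 3.5 ⇔ |xᵢ − 36.50| > 3.5·9.90/0.6745 = 51.37.
So outliers lie outside [-14.87, 87.87].
129.9: M = 6.36 → outlier.

129.9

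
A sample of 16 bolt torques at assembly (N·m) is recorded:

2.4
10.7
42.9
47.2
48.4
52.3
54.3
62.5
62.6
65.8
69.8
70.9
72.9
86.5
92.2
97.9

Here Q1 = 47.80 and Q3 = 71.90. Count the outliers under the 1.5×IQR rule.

2

IQR = 24.10; fences at 47.80 − 36.15 = 11.65 and 71.90 + 36.15 = 108.05.
Outside the cutoffs: 2.4, 10.7.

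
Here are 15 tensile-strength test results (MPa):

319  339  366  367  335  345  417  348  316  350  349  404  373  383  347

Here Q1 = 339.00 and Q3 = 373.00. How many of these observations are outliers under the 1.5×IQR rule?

IQR = 34.00; fences at 339.00 − 51.00 = 288.00 and 373.00 + 51.00 = 424.00.
Every value lies within the cutoffs.

0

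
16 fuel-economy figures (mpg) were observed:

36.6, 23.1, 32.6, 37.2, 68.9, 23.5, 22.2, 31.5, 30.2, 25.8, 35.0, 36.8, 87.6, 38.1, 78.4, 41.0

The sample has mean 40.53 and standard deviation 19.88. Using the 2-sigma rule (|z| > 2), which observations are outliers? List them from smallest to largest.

87.6

Cutoffs at x̄ ± 2s: 40.53 ± 2·19.88 = [0.77, 80.29].
87.6: z = 2.37, |z| > 2 → outlier.
Every other value lies within [0.77, 80.29].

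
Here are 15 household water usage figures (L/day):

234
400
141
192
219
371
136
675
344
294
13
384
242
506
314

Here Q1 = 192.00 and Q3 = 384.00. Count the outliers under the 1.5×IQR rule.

IQR = 192.00; fences at 192.00 − 288.00 = -96.00 and 384.00 + 288.00 = 672.00.
Outside the cutoffs: 675.

1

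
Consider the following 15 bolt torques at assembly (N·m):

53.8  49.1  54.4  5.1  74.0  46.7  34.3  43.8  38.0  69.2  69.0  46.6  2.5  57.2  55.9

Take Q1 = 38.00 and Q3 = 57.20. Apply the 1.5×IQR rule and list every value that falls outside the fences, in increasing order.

2.5, 5.1

IQR = Q3 − Q1 = 57.20 − 38.00 = 19.20.
Lower fence = Q1 − 1.5·IQR = 38.00 − 28.80 = 9.20.
Upper fence = Q3 + 1.5·IQR = 57.20 + 28.80 = 86.00.
2.5 < 9.20 → outlier.
5.1 < 9.20 → outlier.
All remaining values lie within [9.20, 86.00].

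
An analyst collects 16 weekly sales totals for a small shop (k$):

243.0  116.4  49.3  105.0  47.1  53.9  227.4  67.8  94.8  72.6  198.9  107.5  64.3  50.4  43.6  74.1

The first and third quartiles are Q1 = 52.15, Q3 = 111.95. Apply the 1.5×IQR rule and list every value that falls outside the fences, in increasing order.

IQR = Q3 − Q1 = 111.95 − 52.15 = 59.80.
Lower fence = Q1 − 1.5·IQR = 52.15 − 89.70 = -37.55.
Upper fence = Q3 + 1.5·IQR = 111.95 + 89.70 = 201.65.
227.4 > 201.65 → outlier.
243.0 > 201.65 → outlier.
All remaining values lie within [-37.55, 201.65].

227.4, 243.0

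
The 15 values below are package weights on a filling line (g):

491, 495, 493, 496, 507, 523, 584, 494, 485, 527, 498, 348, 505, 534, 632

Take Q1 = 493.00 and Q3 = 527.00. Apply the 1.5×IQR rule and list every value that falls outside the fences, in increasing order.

IQR = Q3 − Q1 = 527.00 − 493.00 = 34.00.
Lower fence = Q1 − 1.5·IQR = 493.00 − 51.00 = 442.00.
Upper fence = Q3 + 1.5·IQR = 527.00 + 51.00 = 578.00.
348 < 442.00 → outlier.
584 > 578.00 → outlier.
632 > 578.00 → outlier.
All remaining values lie within [442.00, 578.00].

348, 584, 632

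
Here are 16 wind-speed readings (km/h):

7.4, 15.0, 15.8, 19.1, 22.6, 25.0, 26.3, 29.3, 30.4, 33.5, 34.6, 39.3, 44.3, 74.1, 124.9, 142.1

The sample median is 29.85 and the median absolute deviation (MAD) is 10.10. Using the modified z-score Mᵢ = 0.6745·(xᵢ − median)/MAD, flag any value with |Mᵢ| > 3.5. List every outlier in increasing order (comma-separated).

|Mᵢ| > 3.5 ⇔ |xᵢ − 29.85| > 3.5·10.10/0.6745 = 52.41.
So outliers lie outside [-22.56, 82.26].
124.9: M = 6.35 → outlier.
142.1: M = 7.50 → outlier.

124.9, 142.1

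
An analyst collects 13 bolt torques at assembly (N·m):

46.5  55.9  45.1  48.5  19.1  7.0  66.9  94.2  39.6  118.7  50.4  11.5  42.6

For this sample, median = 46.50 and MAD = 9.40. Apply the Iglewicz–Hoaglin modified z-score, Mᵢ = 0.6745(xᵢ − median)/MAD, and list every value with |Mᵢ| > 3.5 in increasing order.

|Mᵢ| > 3.5 ⇔ |xᵢ − 46.50| > 3.5·9.40/0.6745 = 48.78.
So outliers lie outside [-2.28, 95.28].
118.7: M = 5.18 → outlier.

118.7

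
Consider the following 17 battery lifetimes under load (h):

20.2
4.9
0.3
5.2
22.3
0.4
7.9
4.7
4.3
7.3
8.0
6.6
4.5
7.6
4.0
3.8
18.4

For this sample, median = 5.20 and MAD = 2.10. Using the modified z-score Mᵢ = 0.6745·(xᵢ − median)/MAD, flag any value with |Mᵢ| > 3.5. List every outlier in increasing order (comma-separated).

18.4, 20.2, 22.3

|Mᵢ| > 3.5 ⇔ |xᵢ − 5.20| > 3.5·2.10/0.6745 = 10.90.
So outliers lie outside [-5.70, 16.10].
18.4: M = 4.24 → outlier.
20.2: M = 4.82 → outlier.
22.3: M = 5.49 → outlier.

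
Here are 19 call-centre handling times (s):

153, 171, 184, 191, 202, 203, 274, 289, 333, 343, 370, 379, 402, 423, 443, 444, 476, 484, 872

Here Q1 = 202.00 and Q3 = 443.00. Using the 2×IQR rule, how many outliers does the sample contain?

IQR = 241.00; fences at 202.00 − 482.00 = -280.00 and 443.00 + 482.00 = 925.00.
Every value lies within the cutoffs.

0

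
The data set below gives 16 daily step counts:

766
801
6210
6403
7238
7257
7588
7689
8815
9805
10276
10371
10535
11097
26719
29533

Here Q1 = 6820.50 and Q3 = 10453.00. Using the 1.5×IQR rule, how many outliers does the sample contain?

IQR = 3632.50; fences at 6820.50 − 5448.75 = 1371.75 and 10453.00 + 5448.75 = 15901.75.
Outside the cutoffs: 766, 801, 26719, 29533.

4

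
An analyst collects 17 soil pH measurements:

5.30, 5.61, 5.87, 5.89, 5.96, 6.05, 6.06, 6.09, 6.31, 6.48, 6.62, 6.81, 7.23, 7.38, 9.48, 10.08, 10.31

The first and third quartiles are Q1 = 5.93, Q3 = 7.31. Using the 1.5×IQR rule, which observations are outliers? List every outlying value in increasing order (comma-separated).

IQR = Q3 − Q1 = 7.31 − 5.93 = 1.38.
Lower fence = Q1 − 1.5·IQR = 5.93 − 2.07 = 3.86.
Upper fence = Q3 + 1.5·IQR = 7.31 + 2.07 = 9.38.
9.48 > 9.38 → outlier.
10.08 > 9.38 → outlier.
10.31 > 9.38 → outlier.
All remaining values lie within [3.86, 9.38].

9.48, 10.08, 10.31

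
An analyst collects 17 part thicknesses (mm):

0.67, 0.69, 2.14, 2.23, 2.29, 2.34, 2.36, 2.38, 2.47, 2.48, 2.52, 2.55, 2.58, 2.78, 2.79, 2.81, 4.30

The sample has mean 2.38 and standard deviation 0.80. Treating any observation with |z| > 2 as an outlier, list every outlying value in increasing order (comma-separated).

Cutoffs at x̄ ± 2s: 2.38 ± 2·0.80 = [0.78, 3.98].
0.67: z = -2.14, |z| > 2 → outlier.
0.69: z = -2.11, |z| > 2 → outlier.
4.30: z = 2.40, |z| > 2 → outlier.
Every other value lies within [0.78, 3.98].

0.67, 0.69, 4.30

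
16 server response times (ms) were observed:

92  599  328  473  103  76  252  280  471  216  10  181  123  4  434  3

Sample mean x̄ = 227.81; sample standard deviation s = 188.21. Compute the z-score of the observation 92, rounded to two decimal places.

-0.72

z = (92 − 227.81) / 188.21 = -0.72.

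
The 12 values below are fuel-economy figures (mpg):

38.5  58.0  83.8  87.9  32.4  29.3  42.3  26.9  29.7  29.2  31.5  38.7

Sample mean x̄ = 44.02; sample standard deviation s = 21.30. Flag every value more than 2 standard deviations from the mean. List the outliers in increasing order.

87.9

Cutoffs at x̄ ± 2s: 44.02 ± 2·21.30 = [1.42, 86.62].
87.9: z = 2.06, |z| > 2 → outlier.
Every other value lies within [1.42, 86.62].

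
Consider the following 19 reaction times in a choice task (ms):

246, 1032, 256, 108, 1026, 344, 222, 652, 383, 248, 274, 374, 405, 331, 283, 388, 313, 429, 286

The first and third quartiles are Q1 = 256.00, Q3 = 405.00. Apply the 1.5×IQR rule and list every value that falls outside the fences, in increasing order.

652, 1026, 1032

IQR = Q3 − Q1 = 405.00 − 256.00 = 149.00.
Lower fence = Q1 − 1.5·IQR = 256.00 − 223.50 = 32.50.
Upper fence = Q3 + 1.5·IQR = 405.00 + 223.50 = 628.50.
652 > 628.50 → outlier.
1026 > 628.50 → outlier.
1032 > 628.50 → outlier.
All remaining values lie within [32.50, 628.50].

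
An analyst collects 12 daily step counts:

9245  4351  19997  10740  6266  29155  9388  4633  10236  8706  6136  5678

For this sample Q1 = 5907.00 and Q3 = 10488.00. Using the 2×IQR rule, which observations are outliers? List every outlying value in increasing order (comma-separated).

IQR = Q3 − Q1 = 10488.00 − 5907.00 = 4581.00.
Lower fence = Q1 − 2·IQR = 5907.00 − 9162.00 = -3255.00.
Upper fence = Q3 + 2·IQR = 10488.00 + 9162.00 = 19650.00.
19997 > 19650.00 → outlier.
29155 > 19650.00 → outlier.
All remaining values lie within [-3255.00, 19650.00].

19997, 29155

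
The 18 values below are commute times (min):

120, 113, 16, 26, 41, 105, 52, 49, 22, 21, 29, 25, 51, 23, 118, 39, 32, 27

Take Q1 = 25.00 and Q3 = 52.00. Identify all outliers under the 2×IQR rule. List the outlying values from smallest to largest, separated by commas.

IQR = Q3 − Q1 = 52.00 − 25.00 = 27.00.
Lower fence = Q1 − 2·IQR = 25.00 − 54.00 = -29.00.
Upper fence = Q3 + 2·IQR = 52.00 + 54.00 = 106.00.
113 > 106.00 → outlier.
118 > 106.00 → outlier.
120 > 106.00 → outlier.
All remaining values lie within [-29.00, 106.00].

113, 118, 120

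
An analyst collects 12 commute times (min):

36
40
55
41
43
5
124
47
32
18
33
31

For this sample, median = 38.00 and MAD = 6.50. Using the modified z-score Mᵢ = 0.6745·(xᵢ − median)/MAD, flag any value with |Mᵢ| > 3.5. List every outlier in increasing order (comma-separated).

124

|Mᵢ| > 3.5 ⇔ |xᵢ − 38.00| > 3.5·6.50/0.6745 = 33.73.
So outliers lie outside [4.27, 71.73].
124: M = 8.92 → outlier.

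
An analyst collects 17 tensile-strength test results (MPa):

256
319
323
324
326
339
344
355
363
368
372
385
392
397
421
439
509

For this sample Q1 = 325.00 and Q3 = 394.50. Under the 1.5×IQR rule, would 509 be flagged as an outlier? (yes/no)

yes

IQR = Q3 − Q1 = 394.50 − 325.00 = 69.50.
Lower fence = Q1 − 1.5·IQR = 325.00 − 104.25 = 220.75.
Upper fence = Q3 + 1.5·IQR = 394.50 + 104.25 = 498.75.
509 lies above the upper fence.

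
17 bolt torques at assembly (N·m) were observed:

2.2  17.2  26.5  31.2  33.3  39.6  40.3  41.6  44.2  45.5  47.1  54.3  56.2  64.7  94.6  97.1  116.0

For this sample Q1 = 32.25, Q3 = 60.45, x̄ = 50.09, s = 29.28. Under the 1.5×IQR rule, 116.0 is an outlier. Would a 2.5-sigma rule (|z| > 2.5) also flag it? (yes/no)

z = (116.0 − 50.09) / 29.28 = 2.25.
|z| = 2.25 ≤ 2.5.

no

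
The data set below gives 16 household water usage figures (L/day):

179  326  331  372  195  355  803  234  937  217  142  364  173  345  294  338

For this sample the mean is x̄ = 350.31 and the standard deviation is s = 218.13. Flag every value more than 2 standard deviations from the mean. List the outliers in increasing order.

Cutoffs at x̄ ± 2s: 350.31 ± 2·218.13 = [-85.95, 786.57].
803: z = 2.08, |z| > 2 → outlier.
937: z = 2.69, |z| > 2 → outlier.
Every other value lies within [-85.95, 786.57].

803, 937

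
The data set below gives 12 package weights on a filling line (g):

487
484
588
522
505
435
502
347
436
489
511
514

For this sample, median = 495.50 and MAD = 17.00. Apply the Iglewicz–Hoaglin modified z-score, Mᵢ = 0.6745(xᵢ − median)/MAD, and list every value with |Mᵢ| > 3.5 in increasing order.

|Mᵢ| > 3.5 ⇔ |xᵢ − 495.50| > 3.5·17.00/0.6745 = 88.21.
So outliers lie outside [407.29, 583.71].
347: M = -5.89 → outlier.
588: M = 3.67 → outlier.

347, 588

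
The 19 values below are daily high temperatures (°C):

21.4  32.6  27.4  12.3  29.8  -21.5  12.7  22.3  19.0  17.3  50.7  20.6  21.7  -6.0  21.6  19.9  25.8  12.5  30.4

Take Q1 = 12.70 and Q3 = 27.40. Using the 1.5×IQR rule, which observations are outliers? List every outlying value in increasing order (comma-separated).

-21.5, 50.7

IQR = Q3 − Q1 = 27.40 − 12.70 = 14.70.
Lower fence = Q1 − 1.5·IQR = 12.70 − 22.05 = -9.35.
Upper fence = Q3 + 1.5·IQR = 27.40 + 22.05 = 49.45.
-21.5 < -9.35 → outlier.
50.7 > 49.45 → outlier.
All remaining values lie within [-9.35, 49.45].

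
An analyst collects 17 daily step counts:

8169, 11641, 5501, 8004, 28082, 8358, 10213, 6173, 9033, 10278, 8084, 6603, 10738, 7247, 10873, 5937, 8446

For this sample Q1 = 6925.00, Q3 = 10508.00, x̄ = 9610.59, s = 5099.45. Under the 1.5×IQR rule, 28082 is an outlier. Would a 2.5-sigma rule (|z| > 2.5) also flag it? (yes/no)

z = (28082 − 9610.59) / 5099.45 = 3.62.
|z| = 3.62 > 2.5.

yes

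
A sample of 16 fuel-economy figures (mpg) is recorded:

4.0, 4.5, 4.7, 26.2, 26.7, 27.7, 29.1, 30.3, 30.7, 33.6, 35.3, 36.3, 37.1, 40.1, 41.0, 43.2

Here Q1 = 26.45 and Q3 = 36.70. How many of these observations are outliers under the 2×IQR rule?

3

IQR = 10.25; fences at 26.45 − 20.50 = 5.95 and 36.70 + 20.50 = 57.20.
Outside the cutoffs: 4.0, 4.5, 4.7.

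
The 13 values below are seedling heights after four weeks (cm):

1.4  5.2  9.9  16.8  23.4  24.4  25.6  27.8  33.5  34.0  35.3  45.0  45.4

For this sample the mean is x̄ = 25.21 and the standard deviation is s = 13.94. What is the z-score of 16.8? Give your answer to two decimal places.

z = (16.8 − 25.21) / 13.94 = -0.60.

-0.60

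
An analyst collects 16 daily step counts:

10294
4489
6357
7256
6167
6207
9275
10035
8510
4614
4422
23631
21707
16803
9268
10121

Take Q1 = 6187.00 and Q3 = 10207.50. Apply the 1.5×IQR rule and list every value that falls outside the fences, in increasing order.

IQR = Q3 − Q1 = 10207.50 − 6187.00 = 4020.50.
Lower fence = Q1 − 1.5·IQR = 6187.00 − 6030.75 = 156.25.
Upper fence = Q3 + 1.5·IQR = 10207.50 + 6030.75 = 16238.25.
16803 > 16238.25 → outlier.
21707 > 16238.25 → outlier.
23631 > 16238.25 → outlier.
All remaining values lie within [156.25, 16238.25].

16803, 21707, 23631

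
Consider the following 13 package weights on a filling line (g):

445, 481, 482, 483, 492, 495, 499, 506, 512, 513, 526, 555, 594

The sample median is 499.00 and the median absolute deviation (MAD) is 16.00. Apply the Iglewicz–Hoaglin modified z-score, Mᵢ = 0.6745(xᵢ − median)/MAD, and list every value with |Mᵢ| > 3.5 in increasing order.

594

|Mᵢ| > 3.5 ⇔ |xᵢ − 499.00| > 3.5·16.00/0.6745 = 83.02.
So outliers lie outside [415.98, 582.02].
594: M = 4.00 → outlier.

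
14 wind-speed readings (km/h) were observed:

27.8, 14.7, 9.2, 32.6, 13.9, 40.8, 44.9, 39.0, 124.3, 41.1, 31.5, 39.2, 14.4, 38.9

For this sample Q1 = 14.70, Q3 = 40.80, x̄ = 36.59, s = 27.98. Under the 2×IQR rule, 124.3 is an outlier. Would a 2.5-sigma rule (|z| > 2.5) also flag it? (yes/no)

z = (124.3 − 36.59) / 27.98 = 3.13.
|z| = 3.13 > 2.5.

yes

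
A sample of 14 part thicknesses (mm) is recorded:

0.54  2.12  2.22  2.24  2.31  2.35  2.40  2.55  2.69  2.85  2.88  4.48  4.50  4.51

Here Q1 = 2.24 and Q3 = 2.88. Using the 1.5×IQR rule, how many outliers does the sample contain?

4

IQR = 0.64; fences at 2.24 − 0.96 = 1.28 and 2.88 + 0.96 = 3.84.
Outside the cutoffs: 0.54, 4.48, 4.50, 4.51.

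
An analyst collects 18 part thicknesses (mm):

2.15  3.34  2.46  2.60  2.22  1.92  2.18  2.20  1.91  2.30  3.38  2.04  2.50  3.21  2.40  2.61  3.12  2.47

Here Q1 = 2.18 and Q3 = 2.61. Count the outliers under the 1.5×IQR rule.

IQR = 0.43; fences at 2.18 − 0.645 = 1.535 and 2.61 + 0.645 = 3.255.
Outside the cutoffs: 3.34, 3.38.

2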